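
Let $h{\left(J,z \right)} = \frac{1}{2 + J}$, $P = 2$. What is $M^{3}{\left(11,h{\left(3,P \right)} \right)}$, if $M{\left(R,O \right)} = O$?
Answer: $\frac{1}{125} \approx 0.008$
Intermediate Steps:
$M^{3}{\left(11,h{\left(3,P \right)} \right)} = \left(\frac{1}{2 + 3}\right)^{3} = \left(\frac{1}{5}\right)^{3} = \frac{1}{125}$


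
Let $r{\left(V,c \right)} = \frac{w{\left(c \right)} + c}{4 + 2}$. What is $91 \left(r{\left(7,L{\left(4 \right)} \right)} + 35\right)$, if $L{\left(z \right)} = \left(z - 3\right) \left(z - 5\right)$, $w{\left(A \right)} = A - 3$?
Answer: $\frac{18655}{6} \approx 3109.2$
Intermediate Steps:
$w{\left(A \right)} = -3 + A$
$L{\left(z \right)} = \left(-5 + z\right) \left(-3 + z\right)$ ($L{\left(z \right)} = \left(-3 + z\right) \left(-5 + z\right) = \left(-5 + z\right) \left(-3 + z\right)$)
$r{\left(V,c \right)} = - \frac{1}{2} + \frac{c}{3}$ ($r{\left(V,c \right)} = \frac{\left(-3 + c\right) + c}{4 + 2} = \frac{-3 + 2 c}{6} = \left(-3 + 2 c\right) \frac{1}{6} = - \frac{1}{2} + \frac{c}{3}$)
$91 \left(r{\left(7,L{\left(4 \right)} \right)} + 35\right) = 91 \left(\left(- \frac{1}{2} + \frac{15 + 4^{2} - 32}{3}\right) + 35\right) = 91 \left(\left(- \frac{1}{2} + \frac{15 + 16 - 32}{3}\right) + 35\right) = 91 \left(\left(- \frac{1}{2} + \frac{1}{3} \left(-1\right)\right) + 35\right) = 91 \left(\left(- \frac{1}{2} - \frac{1}{3}\right) + 35\right) = 91 \left(- \frac{5}{6} + 35\right) = 91 \cdot \frac{205}{6} = \frac{18655}{6}$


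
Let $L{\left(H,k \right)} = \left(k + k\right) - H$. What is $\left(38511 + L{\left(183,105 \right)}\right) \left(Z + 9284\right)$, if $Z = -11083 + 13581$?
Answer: $454054716$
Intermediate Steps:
$L{\left(H,k \right)} = - H + 2 k$ ($L{\left(H,k \right)} = 2 k - H = - H + 2 k$)
$Z = 2498$
$\left(38511 + L{\left(183,105 \right)}\right) \left(Z + 9284\right) = \left(38511 + \left(\left(-1\right) 183 + 2 \cdot 105\right)\right) \left(2498 + 9284\right) = \left(38511 + \left(-183 + 210\right)\right) 11782 = \left(38511 + 27\right) 11782 = 38538 \cdot 11782 = 454054716$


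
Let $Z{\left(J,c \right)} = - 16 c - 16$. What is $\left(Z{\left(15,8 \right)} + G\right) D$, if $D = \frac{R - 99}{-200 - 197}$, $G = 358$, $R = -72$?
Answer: $\frac{36594}{397} \approx 92.176$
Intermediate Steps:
$Z{\left(J,c \right)} = -16 - 16 c$
$D = \frac{171}{397}$ ($D = \frac{-72 - 99}{-200 - 197} = - \frac{171}{-397} = \left(-171\right) \left(- \frac{1}{397}\right) = \frac{171}{397} \approx 0.43073$)
$\left(Z{\left(15,8 \right)} + G\right) D = \left(\left(-16 - 128\right) + 358\right) \frac{171}{397} = \left(-144 + 358\right) \frac{171}{397} = 214 \cdot \frac{171}{397} = \frac{36594}{397}$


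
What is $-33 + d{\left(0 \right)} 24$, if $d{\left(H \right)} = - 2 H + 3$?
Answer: $39$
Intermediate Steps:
$d{\left(H \right)} = 3 - 2 H$
$-33 + d{\left(0 \right)} 24 = -33 + \left(3 - 0\right) 24 = -33 + \left(3 + 0\right) 24 = -33 + 3 \cdot 24 = -33 + 72 = 39$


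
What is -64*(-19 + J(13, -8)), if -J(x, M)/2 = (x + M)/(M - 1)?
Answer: 10304/9 ≈ 1144.9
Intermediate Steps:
J(x, M) = -2*(M + x)/(-1 + M) (J(x, M) = -2*(x + M)/(M - 1) = -2*(M + x)/(-1 + M))
-64*(-19 + J(13, -8)) = -64*(-19 + 2*(-1*(-8) - 1*13)/(-1 - 8)) = -64*(-19 + 2*(8 - 13)/(-9)) = -64*(-19 + 2*(-⅑)*(-5)) = -64*(-19 + 10/9) = -64*(-161/9) = 10304/9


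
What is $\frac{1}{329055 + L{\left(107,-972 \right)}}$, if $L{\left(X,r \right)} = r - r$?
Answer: $\frac{1}{329055} \approx 3.039 \cdot 10^{-6}$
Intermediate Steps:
$L{\left(X,r \right)} = 0$
$\frac{1}{329055 + L{\left(107,-972 \right)}} = \frac{1}{329055 + 0} = \frac{1}{329055}$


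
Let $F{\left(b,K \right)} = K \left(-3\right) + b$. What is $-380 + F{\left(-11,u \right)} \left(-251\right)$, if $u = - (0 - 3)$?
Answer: $4640$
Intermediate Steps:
$u = 3$ ($u = \left(-1\right) \left(-3\right) = 3$)
$F{\left(b,K \right)} = b - 3 K$ ($F{\left(b,K \right)} = - 3 K + b = b - 3 K$)
$-380 + F{\left(-11,u \right)} \left(-251\right) = -380 + \left(-11 - 9\right) \left(-251\right) = -380 - -5020 = -380 + 5020 = 4640$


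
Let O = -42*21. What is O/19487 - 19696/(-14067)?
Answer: 371408858/274123629 ≈ 1.3549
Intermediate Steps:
O = -882
O/19487 - 19696/(-14067) = -882/19487 - 19696/(-14067) = -882*1/19487 - 19696*(-1/14067) = -882/19487 + 19696/14067 = 371408858/274123629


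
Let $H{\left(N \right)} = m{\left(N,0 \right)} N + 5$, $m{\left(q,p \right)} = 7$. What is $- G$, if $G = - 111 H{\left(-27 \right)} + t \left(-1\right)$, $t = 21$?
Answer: $-20403$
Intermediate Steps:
$H{\left(N \right)} = 5 + 7 N$ ($H{\left(N \right)} = 7 N + 5 = 5 + 7 N$)
$G = 20403$ ($G = - 111 \left(5 + 7 \left(-27\right)\right) + 21 \left(-1\right) = - 111 \left(5 - 189\right) - 21 = \left(-111\right) \left(-184\right) - 21 = 20424 - 21 = 20403$)
$- G = \left(-1\right) 20403 = -20403$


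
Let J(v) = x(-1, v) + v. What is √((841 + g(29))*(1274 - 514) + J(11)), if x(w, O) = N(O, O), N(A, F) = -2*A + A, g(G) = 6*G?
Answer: 10*√7714 ≈ 878.29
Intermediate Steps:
N(A, F) = -A
x(w, O) = -O
J(v) = 0 (J(v) = -v + v = 0)
√((841 + g(29))*(1274 - 514) + J(11)) = √((841 + 6*29)*(1274 - 514) + 0) = √((841 + 174)*760 + 0) = √(1015*760 + 0) = √(771400 + 0) = √771400 = 10*√7714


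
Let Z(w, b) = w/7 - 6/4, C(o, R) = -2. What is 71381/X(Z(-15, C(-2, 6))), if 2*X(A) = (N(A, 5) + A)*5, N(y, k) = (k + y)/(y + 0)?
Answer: -101932068/14335 ≈ -7110.7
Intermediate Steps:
Z(w, b) = -3/2 + w/7 (Z(w, b) = w*(⅐) - 6*¼ = w/7 - 3/2 = -3/2 + w/7)
N(y, k) = (k + y)/y
X(A) = 5*A/2 + 5*(5 + A)/(2*A) (X(A) = (((5 + A)/A + A)*5)/2 = ((A + (5 + A)/A)*5)/2 = (5*A + 5*(5 + A)/A)/2 = 5*A/2 + 5*(5 + A)/(2*A))
71381/X(Z(-15, C(-2, 6))) = 71381/((5*(5 + (-3/2 + (⅐)*(-15)) + (-3/2 + (⅐)*(-15))²)/(2*(-3/2 + (⅐)*(-15))))) = 71381/((5*(5 + (-3/2 - 15/7) + (-3/2 - 15/7)²)/(2*(-3/2 - 15/7)))) = 71381/((5*(5 - 51/14 + (-51/14)²)/(2*(-51/14)))) = 71381/(((5/2)*(-14/51)*(5 - 51/14 + 2601/196))) = 71381/(((5/2)*(-14/51)*(2867/196))) = 71381/(-14335/1428) = 71381*(-1428/14335) = -101932068/14335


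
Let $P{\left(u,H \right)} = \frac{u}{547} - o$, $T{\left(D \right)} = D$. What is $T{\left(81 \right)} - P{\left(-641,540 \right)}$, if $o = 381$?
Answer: $\frac{253355}{547} \approx 463.17$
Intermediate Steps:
$P{\left(u,H \right)} = -381 + \frac{u}{547}$ ($P{\left(u,H \right)} = \frac{u}{547} - 381 = -381 + \frac{u}{547}$)
$T{\left(81 \right)} - P{\left(-641,540 \right)} = 81 - \left(-381 + \frac{1}{547} \left(-641\right)\right) = 81 - \left(-381 - \frac{641}{547}\right) = 81 - - \frac{209048}{547} = 81 + \frac{209048}{547} = \frac{253355}{547}$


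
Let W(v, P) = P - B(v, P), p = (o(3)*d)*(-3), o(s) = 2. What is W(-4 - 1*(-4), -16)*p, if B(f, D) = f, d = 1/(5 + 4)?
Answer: 32/3 ≈ 10.667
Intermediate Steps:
d = ⅑ (d = 1/9 = ⅑ ≈ 0.11111)
p = -⅔ (p = (2*(⅑))*(-3) = (2/9)*(-3) = -⅔ ≈ -0.66667)
W(v, P) = P - v
W(-4 - 1*(-4), -16)*p = (-16 - (-4 - 1*(-4)))*(-⅔) = (-16 - (-4 + 4))*(-⅔) = (-16 - 1*0)*(-⅔) = (-16 + 0)*(-⅔) = -16*(-⅔) = 32/3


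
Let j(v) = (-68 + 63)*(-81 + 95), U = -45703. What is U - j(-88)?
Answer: -45633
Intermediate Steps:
j(v) = -70 (j(v) = -5*14 = -70)
U - j(-88) = -45703 - 1*(-70) = -45703 + 70 = -45633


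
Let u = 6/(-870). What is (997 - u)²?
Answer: 20899328356/21025 ≈ 9.9402e+5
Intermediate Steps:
u = -1/145 (u = 6*(-1/870) = -1/145 ≈ -0.0068966)
(997 - u)² = (997 - 1*(-1/145))² = (997 + 1/145)² = (144566/145)² = 20899328356/21025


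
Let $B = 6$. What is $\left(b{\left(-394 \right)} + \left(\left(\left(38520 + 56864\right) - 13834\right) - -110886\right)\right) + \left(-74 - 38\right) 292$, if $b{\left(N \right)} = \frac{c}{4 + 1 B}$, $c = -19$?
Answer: $\frac{1597301}{10} \approx 1.5973 \cdot 10^{5}$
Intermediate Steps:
$b{\left(N \right)} = - \frac{19}{10}$ ($b{\left(N \right)} = \frac{1}{4 + 1 \cdot 6} \left(-19\right) = \frac{1}{4 + 6} \left(-19\right) = \frac{1}{10} \left(-19\right) = - \frac{19}{10}$)
$\left(b{\left(-394 \right)} + \left(\left(\left(38520 + 56864\right) - 13834\right) - -110886\right)\right) + \left(-74 - 38\right) 292 = \left(- \frac{19}{10} + \left(\left(\left(38520 + 56864\right) - 13834\right) - -110886\right)\right) + \left(-74 - 38\right) 292 = \left(- \frac{19}{10} + \left(\left(95384 - 13834\right) + 110886\right)\right) - 32704 = \left(- \frac{19}{10} + \left(81550 + 110886\right)\right) - 32704 = \left(- \frac{19}{10} + 192436\right) - 32704 = \frac{1924341}{10} - 32704 = \frac{1597301}{10}$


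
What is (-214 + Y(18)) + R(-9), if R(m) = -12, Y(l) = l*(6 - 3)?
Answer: -172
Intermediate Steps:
Y(l) = 3*l (Y(l) = l*3 = 3*l)
(-214 + Y(18)) + R(-9) = (-214 + 3*18) - 12 = (-214 + 54) - 12 = -160 - 12 = -172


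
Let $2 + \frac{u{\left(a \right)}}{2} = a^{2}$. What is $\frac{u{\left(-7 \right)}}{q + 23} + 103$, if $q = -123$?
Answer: $\frac{5103}{50} \approx 102.06$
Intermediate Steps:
$u{\left(a \right)} = -4 + 2 a^{2}$
$\frac{u{\left(-7 \right)}}{q + 23} + 103 = \frac{-4 + 2 \left(-7\right)^{2}}{-123 + 23} + 103 = \frac{-4 + 2 \cdot 49}{-100} + 103 = \left(-4 + 98\right) \left(- \frac{1}{100}\right) + 103 = 94 \left(- \frac{1}{100}\right) + 103 = - \frac{47}{50} + 103 = \frac{5103}{50}$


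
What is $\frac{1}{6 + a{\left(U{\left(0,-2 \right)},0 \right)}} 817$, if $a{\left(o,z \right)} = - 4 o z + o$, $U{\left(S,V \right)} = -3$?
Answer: $\frac{817}{3} \approx 272.33$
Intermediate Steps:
$a{\left(o,z \right)} = o - 4 o z$ ($a{\left(o,z \right)} = - 4 o z + o = o - 4 o z$)
$\frac{1}{6 + a{\left(U{\left(0,-2 \right)},0 \right)}} 817 = \frac{1}{6 - 3 \left(1 - 0\right)} 817 = \frac{1}{6 - 3 \left(1 + 0\right)} 817 = \frac{1}{6 - 3} \cdot 817 = \frac{1}{3} \cdot 817 = \frac{817}{3}$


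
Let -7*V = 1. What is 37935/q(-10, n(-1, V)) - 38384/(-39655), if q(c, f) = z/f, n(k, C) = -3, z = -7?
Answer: 644743709/39655 ≈ 16259.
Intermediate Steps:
V = -⅐ (V = -⅐*1 = -⅐ ≈ -0.14286)
q(c, f) = -7/f
37935/q(-10, n(-1, V)) - 38384/(-39655) = 37935/((-7/(-3))) - 38384/(-39655) = 37935/((-7*(-⅓))) - 38384*(-1/39655) = 37935/(7/3) + 38384/39655 = 37935*(3/7) + 38384/39655 = 113805/7 + 38384/39655 = 644743709/39655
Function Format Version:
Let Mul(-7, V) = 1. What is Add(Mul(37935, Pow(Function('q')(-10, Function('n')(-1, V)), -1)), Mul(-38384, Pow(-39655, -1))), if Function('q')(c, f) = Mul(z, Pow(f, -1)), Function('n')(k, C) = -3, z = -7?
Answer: Rational(644743709, 39655) ≈ 16259.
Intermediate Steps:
V = Rational(-1, 7) (V = Mul(Rational(-1, 7), 1) = Rational(-1, 7) ≈ -0.14286)
Function('q')(c, f) = Mul(-7, Pow(f, -1))
Add(Mul(37935, Pow(Function('q')(-10, Function('n')(-1, V)), -1)), Mul(-38384, Pow(-39655, -1))) = Add(Mul(37935, Pow(Mul(-7, Pow(-3, -1)), -1)), Mul(-38384, Pow(-39655, -1))) = Add(Mul(37935, Pow(Mul(-7, Rational(-1, 3)), -1)), Mul(-38384, Rational(-1, 39655))) = Add(Mul(37935, Pow(Rational(7, 3), -1)), Rational(38384, 39655)) = Add(Mul(37935, Rational(3, 7)), Rational(38384, 39655)) = Add(Rational(113805, 7), Rational(38384, 39655)) = Rational(644743709, 39655)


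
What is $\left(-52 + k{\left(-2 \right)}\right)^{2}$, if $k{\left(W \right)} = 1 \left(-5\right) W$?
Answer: $1764$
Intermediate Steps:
$k{\left(W \right)} = - 5 W$
$\left(-52 + k{\left(-2 \right)}\right)^{2} = \left(-52 - -10\right)^{2} = \left(-52 + 10\right)^{2} = \left(-42\right)^{2} = 1764$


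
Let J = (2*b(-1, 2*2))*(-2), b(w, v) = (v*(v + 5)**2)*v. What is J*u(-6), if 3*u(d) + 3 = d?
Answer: 15552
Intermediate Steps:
u(d) = -1 + d/3
b(w, v) = v**2*(5 + v)**2 (b(w, v) = (v*(5 + v)**2)*v = v**2*(5 + v)**2)
J = -5184 (J = (2*((2*2)**2*(5 + 2*2)**2))*(-2) = (2*(4**2*(5 + 4)**2))*(-2) = (2*(16*9**2))*(-2) = (2*(16*81))*(-2) = (2*1296)*(-2) = 2592*(-2) = -5184)
J*u(-6) = -5184*(-1 + (1/3)*(-6)) = -5184*(-1 - 2) = -5184*(-3) = 15552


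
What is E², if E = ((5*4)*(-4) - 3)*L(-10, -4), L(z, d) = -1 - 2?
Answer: 62001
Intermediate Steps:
L(z, d) = -3
E = 249 (E = ((5*4)*(-4) - 3)*(-3) = (20*(-4) - 3)*(-3) = (-80 - 3)*(-3) = -83*(-3) = 249)
E² = 249² = 62001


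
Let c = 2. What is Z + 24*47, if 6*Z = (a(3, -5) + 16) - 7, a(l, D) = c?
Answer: 6779/6 ≈ 1129.8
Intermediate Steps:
a(l, D) = 2
Z = 11/6 (Z = ((2 + 16) - 7)/6 = (18 - 7)/6 = (1/6)*11 = 11/6 ≈ 1.8333)
Z + 24*47 = 11/6 + 24*47 = 11/6 + 1128 = 6779/6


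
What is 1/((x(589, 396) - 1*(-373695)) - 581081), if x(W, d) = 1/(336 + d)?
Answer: -732/151806551 ≈ -4.8219e-6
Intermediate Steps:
1/((x(589, 396) - 1*(-373695)) - 581081) = 1/((1/(336 + 396) - 1*(-373695)) - 581081) = 1/((1/732 + 373695) - 581081) = 1/(273544741/732 - 581081) = 1/(-151806551/732) = -732/151806551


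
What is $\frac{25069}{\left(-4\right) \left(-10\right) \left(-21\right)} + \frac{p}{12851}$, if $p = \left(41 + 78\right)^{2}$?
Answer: $- \frac{310266479}{10794840} \approx -28.742$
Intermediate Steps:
$p = 14161$ ($p = 119^{2} = 14161$)
$\frac{25069}{\left(-4\right) \left(-10\right) \left(-21\right)} + \frac{p}{12851} = \frac{25069}{\left(-4\right) \left(-10\right) \left(-21\right)} + \frac{14161}{12851} = \frac{25069}{40 \left(-21\right)} + 14161 \cdot \frac{1}{12851} = \frac{25069}{-840} + \frac{14161}{12851} = 25069 \left(- \frac{1}{840}\right) + \frac{14161}{12851} = - \frac{25069}{840} + \frac{14161}{12851} = - \frac{310266479}{10794840}$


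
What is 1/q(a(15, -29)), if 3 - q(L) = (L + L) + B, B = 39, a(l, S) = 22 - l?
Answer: -1/50 ≈ -0.020000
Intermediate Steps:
q(L) = -36 - 2*L (q(L) = 3 - ((L + L) + 39) = 3 - (2*L + 39) = 3 - (39 + 2*L) = 3 + (-39 - 2*L) = -36 - 2*L)
1/q(a(15, -29)) = 1/(-36 - 2*(22 - 1*15)) = 1/(-36 - 2*(22 - 15)) = 1/(-36 - 2*7) = 1/(-36 - 14) = 1/(-50) = -1/50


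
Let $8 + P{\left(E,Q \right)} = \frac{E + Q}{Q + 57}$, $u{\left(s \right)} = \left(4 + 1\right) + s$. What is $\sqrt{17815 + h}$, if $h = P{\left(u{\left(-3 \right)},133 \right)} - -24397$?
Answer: $\frac{\sqrt{60943602}}{38} \approx 205.44$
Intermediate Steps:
$u{\left(s \right)} = 5 + s$
$P{\left(E,Q \right)} = -8 + \frac{E + Q}{57 + Q}$ ($P{\left(E,Q \right)} = -8 + \frac{E + Q}{Q + 57} = -8 + \frac{E + Q}{57 + Q}$)
$h = \frac{926809}{38}$ ($h = \frac{-456 + \left(5 - 3\right) - 931}{57 + 133} - -24397 = \frac{-456 + 2 - 931}{190} + 24397 = \frac{1}{190} \left(-1385\right) + 24397 = - \frac{277}{38} + 24397 = \frac{926809}{38} \approx 24390.0$)
$\sqrt{17815 + h} = \sqrt{17815 + \frac{926809}{38}} = \sqrt{\frac{1603779}{38}} = \frac{\sqrt{60943602}}{38}$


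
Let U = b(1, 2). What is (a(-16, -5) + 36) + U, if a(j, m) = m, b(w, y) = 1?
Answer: 32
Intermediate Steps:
U = 1
(a(-16, -5) + 36) + U = (-5 + 36) + 1 = 31 + 1 = 32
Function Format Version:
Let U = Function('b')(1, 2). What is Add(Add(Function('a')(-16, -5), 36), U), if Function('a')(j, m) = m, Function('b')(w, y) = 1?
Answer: 32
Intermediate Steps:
U = 1
Add(Add(Function('a')(-16, -5), 36), U) = Add(Add(-5, 36), 1) = Add(31, 1) = 32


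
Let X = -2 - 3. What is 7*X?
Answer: -35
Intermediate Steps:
X = -5
7*X = 7*(-5) = -35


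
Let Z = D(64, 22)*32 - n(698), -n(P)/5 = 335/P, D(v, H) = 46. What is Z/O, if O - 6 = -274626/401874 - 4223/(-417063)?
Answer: 2613474682658517/9442051453508 ≈ 276.79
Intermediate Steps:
n(P) = -1675/P
O = 13527294346/2539496607 (O = 6 + (-274626/401874 - 4223/(-417063)) = 6 + (-274626*1/401874 - 4223*(-1/417063)) = 6 + (-4161/6089 + 4223/417063) = 6 - 1709685296/2539496607 = 13527294346/2539496607 ≈ 5.3268)
Z = 1029131/698 (Z = 46*32 - (-1675)/698 = 1472 - (-1675)/698 = 1472 - 1*(-1675/698) = 1472 + 1675/698 = 1029131/698 ≈ 1474.4)
Z/O = 1029131/(698*(13527294346/2539496607)) = (1029131/698)*(2539496607/13527294346) = 2613474682658517/9442051453508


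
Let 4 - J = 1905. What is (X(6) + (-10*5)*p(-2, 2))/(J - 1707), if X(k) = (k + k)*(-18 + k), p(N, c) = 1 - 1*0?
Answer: 97/1804 ≈ 0.053769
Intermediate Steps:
p(N, c) = 1 (p(N, c) = 1 + 0 = 1)
X(k) = 2*k*(-18 + k) (X(k) = (2*k)*(-18 + k) = 2*k*(-18 + k))
J = -1901 (J = 4 - 1*1905 = 4 - 1905 = -1901)
(X(6) + (-10*5)*p(-2, 2))/(J - 1707) = (2*6*(-18 + 6) - 10*5*1)/(-1901 - 1707) = (2*6*(-12) - 50*1)/(-3608) = (-144 - 50)*(-1/3608) = -194*(-1/3608) = 97/1804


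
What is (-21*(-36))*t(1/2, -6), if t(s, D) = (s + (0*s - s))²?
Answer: 0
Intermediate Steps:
t(s, D) = 0 (t(s, D) = (s + (0 - s))² = (s - s)² = 0² = 0)
(-21*(-36))*t(1/2, -6) = -21*(-36)*0 = 756*0 = 0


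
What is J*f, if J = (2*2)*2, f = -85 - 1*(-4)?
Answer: -648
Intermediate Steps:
f = -81 (f = -85 + 4 = -81)
J = 8 (J = 4*2 = 8)
J*f = 8*(-81) = -648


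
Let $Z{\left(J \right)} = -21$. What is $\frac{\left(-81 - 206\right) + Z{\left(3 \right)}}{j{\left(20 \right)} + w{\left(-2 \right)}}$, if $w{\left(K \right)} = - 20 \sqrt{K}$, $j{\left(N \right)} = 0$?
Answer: $- \frac{77 i \sqrt{2}}{10} \approx - 10.889 i$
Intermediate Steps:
$\frac{\left(-81 - 206\right) + Z{\left(3 \right)}}{j{\left(20 \right)} + w{\left(-2 \right)}} = \frac{\left(-81 - 206\right) - 21}{0 - 20 \sqrt{-2}} = \frac{-287 - 21}{0 - 20 i \sqrt{2}} = - \frac{308}{0 - 20 i \sqrt{2}} = - \frac{308}{\left(-20\right) i \sqrt{2}} = - 308 \frac{i \sqrt{2}}{40} = - \frac{77 i \sqrt{2}}{10}$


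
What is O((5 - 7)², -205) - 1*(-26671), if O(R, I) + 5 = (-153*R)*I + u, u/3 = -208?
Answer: 151502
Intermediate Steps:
u = -624 (u = 3*(-208) = -624)
O(R, I) = -629 - 153*I*R (O(R, I) = -5 + ((-153*R)*I - 624) = -5 + (-153*I*R - 624) = -5 + (-624 - 153*I*R) = -629 - 153*I*R)
O((5 - 7)², -205) - 1*(-26671) = (-629 - 153*(-205)*(5 - 7)²) - 1*(-26671) = (-629 - 153*(-205)*(-2)²) + 26671 = (-629 - 153*(-205)*4) + 26671 = (-629 + 125460) + 26671 = 124831 + 26671 = 151502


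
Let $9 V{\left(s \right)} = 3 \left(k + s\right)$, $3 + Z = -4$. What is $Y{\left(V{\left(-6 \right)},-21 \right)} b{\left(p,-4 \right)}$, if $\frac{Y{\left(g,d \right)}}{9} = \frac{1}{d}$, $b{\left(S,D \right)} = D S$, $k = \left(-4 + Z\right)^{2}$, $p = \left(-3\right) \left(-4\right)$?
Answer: $\frac{144}{7} \approx 20.571$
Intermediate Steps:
$Z = -7$ ($Z = -3 - 4 = -7$)
$p = 12$
$k = 121$ ($k = \left(-4 - 7\right)^{2} = \left(-11\right)^{2} = 121$)
$V{\left(s \right)} = \frac{121}{3} + \frac{s}{3}$ ($V{\left(s \right)} = \frac{3 \left(121 + s\right)}{9} = \frac{363 + 3 s}{9} = \frac{121}{3} + \frac{s}{3}$)
$Y{\left(g,d \right)} = \frac{9}{d}$
$Y{\left(V{\left(-6 \right)},-21 \right)} b{\left(p,-4 \right)} = \frac{9}{-21} \left(\left(-4\right) 12\right) = 9 \left(- \frac{1}{21}\right) \left(-48\right) = \left(- \frac{3}{7}\right) \left(-48\right) = \frac{144}{7}$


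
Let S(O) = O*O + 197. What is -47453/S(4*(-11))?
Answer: -47453/2133 ≈ -22.247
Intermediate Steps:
S(O) = 197 + O² (S(O) = O² + 197 = 197 + O²)
-47453/S(4*(-11)) = -47453/(197 + (4*(-11))²) = -47453/(197 + (-44)²) = -47453/(197 + 1936) = -47453/2133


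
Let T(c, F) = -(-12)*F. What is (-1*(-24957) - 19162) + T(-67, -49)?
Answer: 5207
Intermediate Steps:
T(c, F) = 12*F
(-1*(-24957) - 19162) + T(-67, -49) = (-1*(-24957) - 19162) + 12*(-49) = (24957 - 19162) - 588 = 5795 - 588 = 5207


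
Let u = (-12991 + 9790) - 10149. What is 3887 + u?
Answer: -9463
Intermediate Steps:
u = -13350 (u = -3201 - 10149 = -13350)
3887 + u = 3887 - 13350 = -9463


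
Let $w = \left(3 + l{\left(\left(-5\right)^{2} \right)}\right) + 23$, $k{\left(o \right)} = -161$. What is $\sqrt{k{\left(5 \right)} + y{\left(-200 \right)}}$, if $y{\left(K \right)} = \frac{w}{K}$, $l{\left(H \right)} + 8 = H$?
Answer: $\frac{i \sqrt{64486}}{20} \approx 12.697 i$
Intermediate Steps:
$l{\left(H \right)} = -8 + H$
$w = 43$ ($w = \left(3 - \left(8 - \left(-5\right)^{2}\right)\right) + 23 = \left(3 + \left(-8 + 25\right)\right) + 23 = \left(3 + 17\right) + 23 = 20 + 23 = 43$)
$y{\left(K \right)} = \frac{43}{K}$
$\sqrt{k{\left(5 \right)} + y{\left(-200 \right)}} = \sqrt{-161 + \frac{43}{-200}} = \sqrt{-161 + 43 \left(- \frac{1}{200}\right)} = \sqrt{-161 - \frac{43}{200}} = \sqrt{- \frac{32243}{200}} = \frac{i \sqrt{64486}}{20}$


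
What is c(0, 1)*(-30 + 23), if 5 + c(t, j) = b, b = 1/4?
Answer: 133/4 ≈ 33.250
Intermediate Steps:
b = ¼ ≈ 0.25000
c(t, j) = -19/4 (c(t, j) = -5 + ¼ = -19/4)
c(0, 1)*(-30 + 23) = -19*(-30 + 23)/4 = -19/4*(-7) = 133/4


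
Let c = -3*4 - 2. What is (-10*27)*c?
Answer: 3780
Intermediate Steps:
c = -14 (c = -12 - 2 = -14)
(-10*27)*c = -10*27*(-14) = -270*(-14) = 3780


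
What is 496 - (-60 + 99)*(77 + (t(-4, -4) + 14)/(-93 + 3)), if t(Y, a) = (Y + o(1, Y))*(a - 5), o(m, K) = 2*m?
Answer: -37397/15 ≈ -2493.1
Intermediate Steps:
t(Y, a) = (-5 + a)*(2 + Y) (t(Y, a) = (Y + 2*1)*(a - 5) = (Y + 2)*(-5 + a) = (2 + Y)*(-5 + a) = (-5 + a)*(2 + Y))
496 - (-60 + 99)*(77 + (t(-4, -4) + 14)/(-93 + 3)) = 496 - (-60 + 99)*(77 + ((-10 - 5*(-4) + 2*(-4) - 4*(-4)) + 14)/(-93 + 3)) = 496 - 39*(77 + ((-10 + 20 - 8 + 16) + 14)/(-90)) = 496 - 39*(77 + (18 + 14)*(-1/90)) = 496 - 39*(77 + 32*(-1/90)) = 496 - 39*(77 - 16/45) = 496 - 39*3449/45 = 496 - 1*44837/15 = 496 - 44837/15 = -37397/15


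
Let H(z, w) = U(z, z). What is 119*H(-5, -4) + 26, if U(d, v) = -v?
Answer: 621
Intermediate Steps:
H(z, w) = -z
119*H(-5, -4) + 26 = 119*(-1*(-5)) + 26 = 119*5 + 26 = 595 + 26 = 621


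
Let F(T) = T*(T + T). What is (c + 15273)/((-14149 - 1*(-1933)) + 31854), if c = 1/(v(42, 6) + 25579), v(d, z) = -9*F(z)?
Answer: 190385582/244797489 ≈ 0.77773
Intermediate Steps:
F(T) = 2*T² (F(T) = T*(2*T) = 2*T²)
v(d, z) = -18*z²
c = 1/24931 (c = 1/(-18*6² + 25579) = 1/(-18*36 + 25579) = 1/(-648 + 25579) = 1/24931 ≈ 4.0111e-5)
(c + 15273)/((-14149 - 1*(-1933)) + 31854) = (1/24931 + 15273)/((-14149 - 1*(-1933)) + 31854) = 380771164/(24931*((-14149 + 1933) + 31854)) = 380771164/(24931*(-12216 + 31854)) = (380771164/24931)/19638 = (380771164/24931)*(1/19638) = 190385582/244797489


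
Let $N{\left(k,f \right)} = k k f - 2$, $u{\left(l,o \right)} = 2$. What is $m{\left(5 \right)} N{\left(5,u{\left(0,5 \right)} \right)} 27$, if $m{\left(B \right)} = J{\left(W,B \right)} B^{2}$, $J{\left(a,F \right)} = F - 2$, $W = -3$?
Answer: $97200$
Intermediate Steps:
$J{\left(a,F \right)} = -2 + F$
$m{\left(B \right)} = B^{2} \left(-2 + B\right)$ ($m{\left(B \right)} = \left(-2 + B\right) B^{2} = B^{2} \left(-2 + B\right)$)
$N{\left(k,f \right)} = -2 + f k^{2}$ ($N{\left(k,f \right)} = k^{2} f - 2 = f k^{2} - 2 = -2 + f k^{2}$)
$m{\left(5 \right)} N{\left(5,u{\left(0,5 \right)} \right)} 27 = 5^{2} \left(-2 + 5\right) \left(-2 + 2 \cdot 5^{2}\right) 27 = 25 \cdot 3 \left(-2 + 2 \cdot 25\right) 27 = 75 \left(-2 + 50\right) 27 = 75 \cdot 48 \cdot 27 = 3600 \cdot 27 = 97200$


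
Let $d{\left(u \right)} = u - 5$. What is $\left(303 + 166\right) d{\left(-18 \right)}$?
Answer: $-10787$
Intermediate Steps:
$d{\left(u \right)} = -5 + u$ ($d{\left(u \right)} = u - 5 = -5 + u$)
$\left(303 + 166\right) d{\left(-18 \right)} = \left(303 + 166\right) \left(-5 - 18\right) = 469 \left(-23\right) = -10787$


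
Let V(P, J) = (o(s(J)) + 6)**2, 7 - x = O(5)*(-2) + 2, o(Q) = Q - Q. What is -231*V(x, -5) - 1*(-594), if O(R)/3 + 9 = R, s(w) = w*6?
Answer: -7722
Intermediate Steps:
s(w) = 6*w
O(R) = -27 + 3*R
o(Q) = 0
x = -19 (x = 7 - ((-27 + 3*5)*(-2) + 2) = 7 - ((-27 + 15)*(-2) + 2) = 7 - (-12*(-2) + 2) = 7 - (24 + 2) = 7 - 1*26 = 7 - 26 = -19)
V(P, J) = 36 (V(P, J) = (0 + 6)**2 = 6**2 = 36)
-231*V(x, -5) - 1*(-594) = -231*36 - 1*(-594) = -8316 + 594 = -7722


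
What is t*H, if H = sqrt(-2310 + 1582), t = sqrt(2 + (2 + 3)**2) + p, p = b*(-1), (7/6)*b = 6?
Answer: I*sqrt(182)*(-72/7 + 6*sqrt(3)) ≈ 1.438*I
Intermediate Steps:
b = 36/7 (b = (6/7)*6 = 36/7 ≈ 5.1429)
p = -36/7 (p = (36/7)*(-1) = -36/7 ≈ -5.1429)
t = -36/7 + 3*sqrt(3) (t = sqrt(2 + (2 + 3)**2) - 36/7 = sqrt(2 + 5**2) - 36/7 = sqrt(2 + 25) - 36/7 = sqrt(27) - 36/7 = 3*sqrt(3) - 36/7 = -36/7 + 3*sqrt(3) ≈ 0.053295)
H = 2*I*sqrt(182) (H = sqrt(-728) = 2*I*sqrt(182) ≈ 26.981*I)
t*H = (-36/7 + 3*sqrt(3))*(2*I*sqrt(182)) = 2*I*sqrt(182)*(-36/7 + 3*sqrt(3))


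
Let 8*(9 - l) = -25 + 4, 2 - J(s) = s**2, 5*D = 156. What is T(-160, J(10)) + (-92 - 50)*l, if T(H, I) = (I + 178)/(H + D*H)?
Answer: -1063093/644 ≈ -1650.8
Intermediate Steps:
D = 156/5 (D = (1/5)*156 = 156/5 ≈ 31.200)
J(s) = 2 - s**2
l = 93/8 (l = 9 - (-25 + 4)/8 = 9 - 1/8*(-21) = 9 + 21/8 = 93/8 ≈ 11.625)
T(H, I) = 5*(178 + I)/(161*H) (T(H, I) = (I + 178)/(H + 156*H/5) = (178 + I)/((161*H/5)) = (178 + I)*(5/(161*H)) = 5*(178 + I)/(161*H))
T(-160, J(10)) + (-92 - 50)*l = (5/161)*(178 + (2 - 1*10**2))/(-160) + (-92 - 50)*(93/8) = (5/161)*(-1/160)*(178 + (2 - 1*100)) - 142*93/8 = (5/161)*(-1/160)*(178 + (2 - 100)) - 6603/4 = (5/161)*(-1/160)*(178 - 98) - 6603/4 = (5/161)*(-1/160)*80 - 6603/4 = -5/322 - 6603/4 = -1063093/644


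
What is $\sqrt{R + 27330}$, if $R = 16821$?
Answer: $\sqrt{44151} \approx 210.12$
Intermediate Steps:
$\sqrt{R + 27330} = \sqrt{16821 + 27330} = \sqrt{44151}$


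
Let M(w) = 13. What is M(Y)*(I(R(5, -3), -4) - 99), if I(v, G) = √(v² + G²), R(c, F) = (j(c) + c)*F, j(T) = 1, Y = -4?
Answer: -1287 + 26*√85 ≈ -1047.3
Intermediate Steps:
R(c, F) = F*(1 + c) (R(c, F) = (1 + c)*F = F*(1 + c))
I(v, G) = √(G² + v²)
M(Y)*(I(R(5, -3), -4) - 99) = 13*(√((-4)² + (-3*(1 + 5))²) - 99) = 13*(√(16 + (-3*6)²) - 99) = 13*(√(16 + (-18)²) - 99) = 13*(√(16 + 324) - 99) = 13*(√340 - 99) = 13*(2*√85 - 99) = 13*(-99 + 2*√85) = -1287 + 26*√85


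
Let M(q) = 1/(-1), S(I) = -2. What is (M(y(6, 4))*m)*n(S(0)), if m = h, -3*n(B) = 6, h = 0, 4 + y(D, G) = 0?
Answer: 0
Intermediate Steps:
y(D, G) = -4 (y(D, G) = -4 + 0 = -4)
M(q) = -1
n(B) = -2 (n(B) = -⅓*6 = -2)
m = 0
(M(y(6, 4))*m)*n(S(0)) = -1*0*(-2) = 0*(-2) = 0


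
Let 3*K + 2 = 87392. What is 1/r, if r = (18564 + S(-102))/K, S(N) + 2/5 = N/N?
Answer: 48550/30941 ≈ 1.5691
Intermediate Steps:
K = 29130 (K = -⅔ + (⅓)*87392 = -⅔ + 87392/3 = 29130)
S(N) = ⅗ (S(N) = -⅖ + N/N = -⅖ + 1 = ⅗)
r = 30941/48550 (r = (18564 + ⅗)/29130 = (92823/5)*(1/29130) = 30941/48550 ≈ 0.63730)
1/r = 1/(30941/48550) = 48550/30941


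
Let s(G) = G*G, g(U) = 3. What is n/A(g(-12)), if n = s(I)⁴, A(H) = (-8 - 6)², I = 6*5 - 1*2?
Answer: 1927561216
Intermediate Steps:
I = 28 (I = 30 - 2 = 28)
s(G) = G²
A(H) = 196 (A(H) = (-14)² = 196)
n = 377801998336 (n = (28²)⁴ = 784⁴ = 377801998336)
n/A(g(-12)) = 377801998336/196 = 377801998336*(1/196) = 1927561216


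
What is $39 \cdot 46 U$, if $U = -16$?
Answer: $-28704$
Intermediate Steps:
$39 \cdot 46 U = 39 \cdot 46 \left(-16\right) = 1794 \left(-16\right) = -28704$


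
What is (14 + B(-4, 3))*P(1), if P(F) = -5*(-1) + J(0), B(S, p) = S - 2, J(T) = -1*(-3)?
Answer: 64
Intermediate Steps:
J(T) = 3
B(S, p) = -2 + S
P(F) = 8 (P(F) = -5*(-1) + 3 = 5 + 3 = 8)
(14 + B(-4, 3))*P(1) = (14 + (-2 - 4))*8 = (14 - 6)*8 = 8*8 = 64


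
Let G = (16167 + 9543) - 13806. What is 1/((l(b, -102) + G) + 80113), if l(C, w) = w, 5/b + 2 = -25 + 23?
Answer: 1/91915 ≈ 1.0880e-5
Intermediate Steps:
b = -5/4 (b = 5/(-2 + (-25 + 23)) = 5/(-2 - 2) = 5/(-4) = 5*(-¼) = -5/4 ≈ -1.2500)
G = 11904 (G = 25710 - 13806 = 11904)
1/((l(b, -102) + G) + 80113) = 1/((-102 + 11904) + 80113) = 1/(11802 + 80113) = 1/91915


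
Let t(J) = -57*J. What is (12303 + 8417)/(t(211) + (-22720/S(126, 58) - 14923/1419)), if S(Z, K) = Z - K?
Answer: -124957140/74610233 ≈ -1.6748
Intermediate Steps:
(12303 + 8417)/(t(211) + (-22720/S(126, 58) - 14923/1419)) = (12303 + 8417)/(-57*211 + (-22720/(126 - 1*58) - 14923/1419)) = 20720/(-12027 + (-22720/(126 - 58) - 14923*1/1419)) = 20720/(-12027 + (-22720/68 - 14923/1419)) = 20720/(-12027 + (-22720*1/68 - 14923/1419)) = 20720/(-12027 + (-5680/17 - 14923/1419)) = 20720/(-12027 - 8313611/24123) = 20720/(-298440932/24123) = 20720*(-24123/298440932) = -124957140/74610233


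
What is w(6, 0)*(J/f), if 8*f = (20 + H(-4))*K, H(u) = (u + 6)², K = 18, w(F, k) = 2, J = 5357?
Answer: 5357/27 ≈ 198.41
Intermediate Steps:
H(u) = (6 + u)²
f = 54 (f = ((20 + (6 - 4)²)*18)/8 = ((20 + 2²)*18)/8 = ((20 + 4)*18)/8 = (24*18)/8 = (⅛)*432 = 54)
w(6, 0)*(J/f) = 2*(5357/54) = 5357/27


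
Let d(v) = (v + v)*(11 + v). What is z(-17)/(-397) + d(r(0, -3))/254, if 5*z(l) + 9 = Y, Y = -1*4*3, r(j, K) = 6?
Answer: 205137/252095 ≈ 0.81373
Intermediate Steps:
d(v) = 2*v*(11 + v) (d(v) = (2*v)*(11 + v) = 2*v*(11 + v))
Y = -12 (Y = -4*3 = -12)
z(l) = -21/5 (z(l) = -9/5 + (1/5)*(-12) = -9/5 - 12/5 = -21/5)
z(-17)/(-397) + d(r(0, -3))/254 = -21/5/(-397) + (2*6*(11 + 6))/254 = -21/5*(-1/397) + (2*6*17)*(1/254) = 21/1985 + 204*(1/254) = 21/1985 + 102/127 = 205137/252095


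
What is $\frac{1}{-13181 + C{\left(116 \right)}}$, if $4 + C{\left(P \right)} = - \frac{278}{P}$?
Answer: $- \frac{58}{764869} \approx -7.583 \cdot 10^{-5}$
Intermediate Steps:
$C{\left(P \right)} = -4 - \frac{278}{P}$
$\frac{1}{-13181 + C{\left(116 \right)}} = \frac{1}{-13181 - \left(4 + \frac{278}{116}\right)} = \frac{1}{-13181 - \frac{371}{58}} = \frac{1}{- \frac{764869}{58}} = - \frac{58}{764869}$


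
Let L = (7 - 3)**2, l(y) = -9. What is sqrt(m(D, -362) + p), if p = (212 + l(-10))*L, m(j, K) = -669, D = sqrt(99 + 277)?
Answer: sqrt(2579) ≈ 50.784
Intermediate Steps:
D = 2*sqrt(94) (D = sqrt(376) = 2*sqrt(94) ≈ 19.391)
L = 16 (L = 4**2 = 16)
p = 3248 (p = (212 - 9)*16 = 203*16 = 3248)
sqrt(m(D, -362) + p) = sqrt(-669 + 3248) = sqrt(2579)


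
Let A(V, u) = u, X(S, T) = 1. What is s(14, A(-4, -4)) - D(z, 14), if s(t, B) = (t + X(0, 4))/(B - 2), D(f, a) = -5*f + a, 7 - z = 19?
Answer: -153/2 ≈ -76.500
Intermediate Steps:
z = -12 (z = 7 - 1*19 = 7 - 19 = -12)
D(f, a) = a - 5*f
s(t, B) = (1 + t)/(-2 + B) (s(t, B) = (t + 1)/(B - 2) = (1 + t)/(-2 + B))
s(14, A(-4, -4)) - D(z, 14) = (1 + 14)/(-2 - 4) - (14 - 5*(-12)) = 15/(-6) - (14 + 60) = -⅙*15 - 1*74 = -5/2 - 74 = -153/2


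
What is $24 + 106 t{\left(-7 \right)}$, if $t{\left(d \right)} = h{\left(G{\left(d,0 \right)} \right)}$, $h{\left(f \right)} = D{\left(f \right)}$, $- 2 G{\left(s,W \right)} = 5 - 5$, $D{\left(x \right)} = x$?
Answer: $24$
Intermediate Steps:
$G{\left(s,W \right)} = 0$ ($G{\left(s,W \right)} = - \frac{5 - 5}{2} = \left(- \frac{1}{2}\right) 0 = 0$)
$h{\left(f \right)} = f$
$t{\left(d \right)} = 0$
$24 + 106 t{\left(-7 \right)} = 24 + 106 \cdot 0 = 24 + 0 = 24$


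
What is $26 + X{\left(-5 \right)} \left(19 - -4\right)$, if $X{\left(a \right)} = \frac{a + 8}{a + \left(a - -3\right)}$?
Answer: $\frac{113}{7} \approx 16.143$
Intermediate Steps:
$X{\left(a \right)} = \frac{8 + a}{3 + 2 a}$ ($X{\left(a \right)} = \frac{8 + a}{a + \left(a + 3\right)} = \frac{8 + a}{a + \left(3 + a\right)} = \frac{8 + a}{3 + 2 a}$)
$26 + X{\left(-5 \right)} \left(19 - -4\right) = 26 + \frac{8 - 5}{3 + 2 \left(-5\right)} \left(19 - -4\right) = 26 + \frac{1}{3 - 10} \cdot 3 \left(19 + 4\right) = 26 + \frac{1}{-7} \cdot 3 \cdot 23 = 26 + \left(- \frac{1}{7}\right) 3 \cdot 23 = 26 - \frac{69}{7} = \frac{113}{7}$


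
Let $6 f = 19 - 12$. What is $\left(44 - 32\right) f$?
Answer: $14$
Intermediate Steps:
$f = \frac{7}{6}$ ($f = \frac{19 - 12}{6} = \frac{1}{6} \cdot 7 = \frac{7}{6} \approx 1.1667$)
$\left(44 - 32\right) f = \left(44 - 32\right) \frac{7}{6} = 12 \cdot \frac{7}{6} = 14$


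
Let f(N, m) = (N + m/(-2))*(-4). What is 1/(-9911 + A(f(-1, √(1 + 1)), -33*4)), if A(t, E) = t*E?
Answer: -949/9893939 + 24*√2/9893939 ≈ -9.2487e-5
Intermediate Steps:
f(N, m) = -4*N + 2*m (f(N, m) = (N + m*(-½))*(-4) = (N - m/2)*(-4) = -4*N + 2*m)
A(t, E) = E*t
1/(-9911 + A(f(-1, √(1 + 1)), -33*4)) = 1/(-9911 + (-33*4)*(-4*(-1) + 2*√(1 + 1))) = 1/(-9911 - 132*(4 + 2*√2)) = 1/(-9911 + (-528 - 264*√2)) = 1/(-10439 - 264*√2)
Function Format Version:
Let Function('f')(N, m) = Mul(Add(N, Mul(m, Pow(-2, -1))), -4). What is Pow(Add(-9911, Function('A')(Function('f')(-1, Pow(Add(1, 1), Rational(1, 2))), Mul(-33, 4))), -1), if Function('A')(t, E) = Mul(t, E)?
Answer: Add(Rational(-949, 9893939), Mul(Rational(24, 9893939), Pow(2, Rational(1, 2)))) ≈ -9.2487e-5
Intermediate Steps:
Function('f')(N, m) = Add(Mul(-4, N), Mul(2, m)) (Function('f')(N, m) = Mul(Add(N, Mul(m, Rational(-1, 2))), -4) = Mul(Add(N, Mul(Rational(-1, 2), m)), -4) = Add(Mul(-4, N), Mul(2, m)))
Function('A')(t, E) = Mul(E, t)
Pow(Add(-9911, Function('A')(Function('f')(-1, Pow(Add(1, 1), Rational(1, 2))), Mul(-33, 4))), -1) = Pow(Add(-9911, Mul(Mul(-33, 4), Add(Mul(-4, -1), Mul(2, Pow(Add(1, 1), Rational(1, 2)))))), -1) = Pow(Add(-9911, Mul(-132, Add(4, Mul(2, Pow(2, Rational(1, 2)))))), -1) = Pow(Add(-9911, Add(-528, Mul(-264, Pow(2, Rational(1, 2))))), -1) = Pow(Add(-10439, Mul(-264, Pow(2, Rational(1, 2)))), -1)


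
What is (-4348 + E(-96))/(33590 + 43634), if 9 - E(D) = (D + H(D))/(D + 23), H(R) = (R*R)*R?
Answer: -1201579/5637352 ≈ -0.21315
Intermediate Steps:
H(R) = R³ (H(R) = R²*R = R³)
E(D) = 9 - (D + D³)/(23 + D) (E(D) = 9 - (D + D³)/(D + 23) = 9 - (D + D³)/(23 + D))
(-4348 + E(-96))/(33590 + 43634) = (-4348 + (207 - 1*(-96)³ + 8*(-96))/(23 - 96))/(33590 + 43634) = (-4348 + (207 - 1*(-884736) - 768)/(-73))/77224 = (-4348 - (207 + 884736 - 768)/73)*(1/77224) = (-4348 - 1/73*884175)*(1/77224) = (-4348 - 884175/73)*(1/77224) = -1201579/73*1/77224 = -1201579/5637352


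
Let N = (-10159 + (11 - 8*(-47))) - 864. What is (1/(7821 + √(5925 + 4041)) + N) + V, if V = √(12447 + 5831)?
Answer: -19711432663/1853275 + √18278 - √9966/61158075 ≈ -10501.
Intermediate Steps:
N = -10636 (N = (-10159 + (11 + 376)) - 864 = (-10159 + 387) - 864 = -9772 - 864 = -10636)
V = √18278 ≈ 135.20
(1/(7821 + √(5925 + 4041)) + N) + V = (1/(7821 + √(5925 + 4041)) - 10636) + √18278 = (1/(7821 + √9966) - 10636) + √18278 = (-10636 + 1/(7821 + √9966)) + √18278 = -10636 + √18278 + 1/(7821 + √9966)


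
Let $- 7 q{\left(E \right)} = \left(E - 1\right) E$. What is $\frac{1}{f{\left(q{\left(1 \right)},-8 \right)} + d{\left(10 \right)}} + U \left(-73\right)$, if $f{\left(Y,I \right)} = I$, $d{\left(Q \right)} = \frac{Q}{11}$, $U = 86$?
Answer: $- \frac{489695}{78} \approx -6278.1$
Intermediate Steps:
$q{\left(E \right)} = - \frac{E \left(-1 + E\right)}{7}$ ($q{\left(E \right)} = - \frac{\left(E - 1\right) E}{7} = - \frac{\left(-1 + E\right) E}{7} = - \frac{E \left(-1 + E\right)}{7}$)
$d{\left(Q \right)} = \frac{Q}{11}$ ($d{\left(Q \right)} = Q \frac{1}{11} = \frac{Q}{11}$)
$\frac{1}{f{\left(q{\left(1 \right)},-8 \right)} + d{\left(10 \right)}} + U \left(-73\right) = \frac{1}{-8 + \frac{1}{11} \cdot 10} + 86 \left(-73\right) = \frac{1}{-8 + \frac{10}{11}} - 6278 = \frac{1}{- \frac{78}{11}} - 6278 = - \frac{11}{78} - 6278 = - \frac{489695}{78}$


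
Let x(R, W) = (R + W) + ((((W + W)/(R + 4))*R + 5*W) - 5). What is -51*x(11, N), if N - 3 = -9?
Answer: 9894/5 ≈ 1978.8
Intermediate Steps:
N = -6 (N = 3 - 9 = -6)
x(R, W) = -5 + R + 6*W + 2*R*W/(4 + R) (x(R, W) = (R + W) + ((((2*W)/(4 + R))*R + 5*W) - 5) = (R + W) + (((2*W/(4 + R))*R + 5*W) - 5) = (R + W) + ((2*R*W/(4 + R) + 5*W) - 5) = (R + W) + ((5*W + 2*R*W/(4 + R)) - 5) = (R + W) + (-5 + 5*W + 2*R*W/(4 + R)) = -5 + R + 6*W + 2*R*W/(4 + R))
-51*x(11, N) = -51*(-20 + 11² - 1*11 + 24*(-6) + 8*11*(-6))/(4 + 11) = -51*(-20 + 121 - 11 - 144 - 528)/15 = -17*(-582)/5 = -51*(-194/5) = 9894/5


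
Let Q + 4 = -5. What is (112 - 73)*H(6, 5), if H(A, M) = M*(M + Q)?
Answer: -780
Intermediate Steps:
Q = -9 (Q = -4 - 5 = -9)
H(A, M) = M*(-9 + M) (H(A, M) = M*(M - 9) = M*(-9 + M))
(112 - 73)*H(6, 5) = (112 - 73)*(5*(-9 + 5)) = 39*(5*(-4)) = 39*(-20) = -780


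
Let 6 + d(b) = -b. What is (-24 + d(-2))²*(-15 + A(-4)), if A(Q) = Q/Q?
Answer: -10976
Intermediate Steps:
A(Q) = 1
d(b) = -6 - b
(-24 + d(-2))²*(-15 + A(-4)) = (-24 + (-6 - 1*(-2)))²*(-15 + 1) = (-24 + (-6 + 2))²*(-14) = (-24 - 4)²*(-14) = (-28)²*(-14) = 784*(-14) = -10976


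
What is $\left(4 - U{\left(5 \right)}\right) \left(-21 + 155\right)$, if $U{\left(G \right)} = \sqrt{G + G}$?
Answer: $536 - 134 \sqrt{10} \approx 112.25$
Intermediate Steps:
$U{\left(G \right)} = \sqrt{2} \sqrt{G}$ ($U{\left(G \right)} = \sqrt{2 G} = \sqrt{2} \sqrt{G}$)
$\left(4 - U{\left(5 \right)}\right) \left(-21 + 155\right) = \left(4 - \sqrt{2} \sqrt{5}\right) \left(-21 + 155\right) = \left(4 - \sqrt{10}\right) 134 = 536 - 134 \sqrt{10}$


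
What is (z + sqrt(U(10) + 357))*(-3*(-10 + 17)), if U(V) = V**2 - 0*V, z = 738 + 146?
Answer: -18564 - 21*sqrt(457) ≈ -19013.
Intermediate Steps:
z = 884
U(V) = V**2 (U(V) = V**2 - 1*0 = V**2 + 0 = V**2)
(z + sqrt(U(10) + 357))*(-3*(-10 + 17)) = (884 + sqrt(10**2 + 357))*(-3*(-10 + 17)) = (884 + sqrt(100 + 357))*(-3*7) = (884 + sqrt(457))*(-21) = -18564 - 21*sqrt(457)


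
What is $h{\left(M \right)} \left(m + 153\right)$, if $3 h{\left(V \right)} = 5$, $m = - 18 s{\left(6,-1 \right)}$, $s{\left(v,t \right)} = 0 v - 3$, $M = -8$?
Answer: $345$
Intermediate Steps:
$s{\left(v,t \right)} = -3$ ($s{\left(v,t \right)} = 0 - 3 = -3$)
$m = 54$ ($m = \left(-18\right) \left(-3\right) = 54$)
$h{\left(V \right)} = \frac{5}{3}$ ($h{\left(V \right)} = \frac{1}{3} \cdot 5 = \frac{5}{3}$)
$h{\left(M \right)} \left(m + 153\right) = \frac{5 \left(54 + 153\right)}{3} = \frac{5}{3} \cdot 207 = 345$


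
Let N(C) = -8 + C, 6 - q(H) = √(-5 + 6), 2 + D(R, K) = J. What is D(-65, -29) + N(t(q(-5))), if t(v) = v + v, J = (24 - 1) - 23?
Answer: 0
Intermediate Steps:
J = 0 (J = 23 - 23 = 0)
D(R, K) = -2 (D(R, K) = -2 + 0 = -2)
q(H) = 5 (q(H) = 6 - √(-5 + 6) = 6 - √1 = 6 - 1*1 = 6 - 1 = 5)
t(v) = 2*v
D(-65, -29) + N(t(q(-5))) = -2 + (-8 + 2*5) = -2 + (-8 + 10) = -2 + 2 = 0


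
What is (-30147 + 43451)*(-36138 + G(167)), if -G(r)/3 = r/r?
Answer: -480819864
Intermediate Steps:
G(r) = -3 (G(r) = -3*r/r = -3*1 = -3)
(-30147 + 43451)*(-36138 + G(167)) = (-30147 + 43451)*(-36138 - 3) = 13304*(-36141) = -480819864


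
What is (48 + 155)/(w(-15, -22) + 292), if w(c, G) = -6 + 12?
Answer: 203/298 ≈ 0.68121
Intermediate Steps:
w(c, G) = 6
(48 + 155)/(w(-15, -22) + 292) = (48 + 155)/(6 + 292) = 203/298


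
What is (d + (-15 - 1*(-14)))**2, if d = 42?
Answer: 1681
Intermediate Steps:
(d + (-15 - 1*(-14)))**2 = (42 + (-15 - 1*(-14)))**2 = (42 + (-15 + 14))**2 = (42 - 1)**2 = 41**2 = 1681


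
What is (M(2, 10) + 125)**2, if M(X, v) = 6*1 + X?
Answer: 17689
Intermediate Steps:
M(X, v) = 6 + X
(M(2, 10) + 125)**2 = ((6 + 2) + 125)**2 = (8 + 125)**2 = 133**2 = 17689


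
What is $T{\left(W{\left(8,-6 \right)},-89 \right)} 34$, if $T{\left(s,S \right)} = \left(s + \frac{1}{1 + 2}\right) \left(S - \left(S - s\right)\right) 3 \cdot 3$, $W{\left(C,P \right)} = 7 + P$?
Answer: $408$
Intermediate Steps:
$T{\left(s,S \right)} = 9 s \left(\frac{1}{3} + s\right)$ ($T{\left(s,S \right)} = \left(s + \frac{1}{3}\right) s 3 \cdot 3 = \left(\frac{1}{3} + s\right) s 3 \cdot 3 = s \left(\frac{1}{3} + s\right) 3 \cdot 3 = 3 s \left(\frac{1}{3} + s\right) 3 = 9 s \left(\frac{1}{3} + s\right)$)
$T{\left(W{\left(8,-6 \right)},-89 \right)} 34 = 3 \left(7 - 6\right) \left(1 + 3 \left(7 - 6\right)\right) 34 = 3 \cdot 1 \left(1 + 3 \cdot 1\right) 34 = 3 \cdot 1 \left(1 + 3\right) 34 = 3 \cdot 1 \cdot 4 \cdot 34 = 12 \cdot 34 = 408$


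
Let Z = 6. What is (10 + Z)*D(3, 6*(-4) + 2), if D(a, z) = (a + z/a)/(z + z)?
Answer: 52/33 ≈ 1.5758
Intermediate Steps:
D(a, z) = (a + z/a)/(2*z) (D(a, z) = (a + z/a)/((2*z)) = (a + z/a)*(1/(2*z)) = (a + z/a)/(2*z))
(10 + Z)*D(3, 6*(-4) + 2) = (10 + 6)*((1/2)*((6*(-4) + 2) + 3**2)/(3*(6*(-4) + 2))) = 16*((1/2)*(1/3)*((-24 + 2) + 9)/(-24 + 2)) = 16*((1/2)*(1/3)*(-22 + 9)/(-22)) = 16*((1/2)*(1/3)*(-1/22)*(-13)) = 16*(13/132) = 52/33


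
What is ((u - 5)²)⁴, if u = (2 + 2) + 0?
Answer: 1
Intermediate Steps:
u = 4 (u = 4 + 0 = 4)
((u - 5)²)⁴ = ((4 - 5)²)⁴ = ((-1)²)⁴ = 1⁴ = 1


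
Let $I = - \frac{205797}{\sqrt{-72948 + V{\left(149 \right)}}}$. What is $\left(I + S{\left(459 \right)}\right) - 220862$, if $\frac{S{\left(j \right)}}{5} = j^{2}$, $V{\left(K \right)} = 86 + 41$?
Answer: $832543 + \frac{205797 i \sqrt{72821}}{72821} \approx 8.3254 \cdot 10^{5} + 762.62 i$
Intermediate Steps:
$V{\left(K \right)} = 127$
$S{\left(j \right)} = 5 j^{2}$
$I = \frac{205797 i \sqrt{72821}}{72821}$ ($I = - \frac{205797}{\sqrt{-72948 + 127}} = - \frac{205797}{\sqrt{-72821}} = - \frac{205797}{i \sqrt{72821}} = - 205797 \left(- \frac{i \sqrt{72821}}{72821}\right) = \frac{205797 i \sqrt{72821}}{72821} \approx 762.62 i$)
$\left(I + S{\left(459 \right)}\right) - 220862 = \left(\frac{205797 i \sqrt{72821}}{72821} + 5 \cdot 459^{2}\right) - 220862 = \left(\frac{205797 i \sqrt{72821}}{72821} + 5 \cdot 210681\right) - 220862 = \left(\frac{205797 i \sqrt{72821}}{72821} + 1053405\right) - 220862 = \left(1053405 + \frac{205797 i \sqrt{72821}}{72821}\right) - 220862 = 832543 + \frac{205797 i \sqrt{72821}}{72821}$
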